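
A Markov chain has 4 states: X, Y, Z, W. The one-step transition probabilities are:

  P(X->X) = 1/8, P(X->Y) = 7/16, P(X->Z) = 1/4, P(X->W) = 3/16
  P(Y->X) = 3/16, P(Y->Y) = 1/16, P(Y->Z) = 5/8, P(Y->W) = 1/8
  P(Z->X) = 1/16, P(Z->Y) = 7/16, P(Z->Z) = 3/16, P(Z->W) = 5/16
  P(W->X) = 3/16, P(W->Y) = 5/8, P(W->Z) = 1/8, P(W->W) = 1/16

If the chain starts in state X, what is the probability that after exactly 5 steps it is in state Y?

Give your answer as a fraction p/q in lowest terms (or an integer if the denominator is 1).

Answer: 360151/1048576

Derivation:
Computing P^5 by repeated multiplication:
P^1 =
  X: [1/8, 7/16, 1/4, 3/16]
  Y: [3/16, 1/16, 5/8, 1/8]
  Z: [1/16, 7/16, 3/16, 5/16]
  W: [3/16, 5/8, 1/8, 1/16]
P^2 =
  X: [19/128, 79/256, 3/8, 43/256]
  Y: [25/256, 7/16, 7/32, 63/256]
  Z: [41/256, 85/256, 93/256, 37/256]
  W: [41/256, 55/256, 15/32, 5/32]
P^3 =
  X: [269/2048, 1447/4096, 329/1024, 795/4096]
  Y: [631/4096, 1309/4096, 757/2048, 321/2048]
  Z: [541/4096, 1393/4096, 1367/4096, 795/4096]
  W: [487/4096, 791/2048, 577/2048, 873/4096]
P^4 =
  X: [4559/32768, 22375/65536, 1385/4096, 11883/65536]
  Y: [8629/65536, 2843/8192, 335/1024, 12723/65536]
  Z: [9013/65536, 22699/65536, 21785/65536, 12039/65536]
  W: [9493/65536, 21799/65536, 359/1024, 2817/16384]
P^5 =
  X: [71585/524288, 360151/1048576, 87617/262144, 194787/1048576]
  Y: [145099/1048576, 360457/1048576, 175861/524288, 95649/524288]
  Z: [144025/1048576, 358675/1048576, 352475/1048576, 193401/1048576]
  W: [141163/1048576, 180881/524288, 173713/524288, 198225/1048576]

(P^5)[X -> Y] = 360151/1048576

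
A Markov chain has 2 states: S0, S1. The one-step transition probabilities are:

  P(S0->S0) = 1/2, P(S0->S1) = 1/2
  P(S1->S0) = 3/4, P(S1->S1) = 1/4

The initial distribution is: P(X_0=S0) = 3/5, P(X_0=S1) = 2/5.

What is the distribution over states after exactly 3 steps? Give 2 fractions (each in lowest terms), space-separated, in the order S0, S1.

Propagating the distribution step by step (d_{t+1} = d_t * P):
d_0 = (S0=3/5, S1=2/5)
  d_1[S0] = 3/5*1/2 + 2/5*3/4 = 3/5
  d_1[S1] = 3/5*1/2 + 2/5*1/4 = 2/5
d_1 = (S0=3/5, S1=2/5)
  d_2[S0] = 3/5*1/2 + 2/5*3/4 = 3/5
  d_2[S1] = 3/5*1/2 + 2/5*1/4 = 2/5
d_2 = (S0=3/5, S1=2/5)
  d_3[S0] = 3/5*1/2 + 2/5*3/4 = 3/5
  d_3[S1] = 3/5*1/2 + 2/5*1/4 = 2/5
d_3 = (S0=3/5, S1=2/5)

Answer: 3/5 2/5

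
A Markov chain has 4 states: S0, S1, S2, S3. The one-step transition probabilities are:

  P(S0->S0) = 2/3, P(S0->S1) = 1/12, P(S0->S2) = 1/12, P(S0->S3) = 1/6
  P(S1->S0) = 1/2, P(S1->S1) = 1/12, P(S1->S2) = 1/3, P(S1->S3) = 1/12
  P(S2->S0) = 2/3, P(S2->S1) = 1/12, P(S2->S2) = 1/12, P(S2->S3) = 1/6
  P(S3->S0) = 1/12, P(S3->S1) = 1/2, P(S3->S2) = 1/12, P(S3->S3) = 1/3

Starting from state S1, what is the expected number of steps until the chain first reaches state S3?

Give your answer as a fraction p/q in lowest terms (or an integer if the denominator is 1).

Let h_i = expected steps to first reach S3 from state i.
Boundary: h_S3 = 0.
First-step equations for the other states:
  h_S0 = 1 + 2/3*h_S0 + 1/12*h_S1 + 1/12*h_S2 + 1/6*h_S3
  h_S1 = 1 + 1/2*h_S0 + 1/12*h_S1 + 1/3*h_S2 + 1/12*h_S3
  h_S2 = 1 + 2/3*h_S0 + 1/12*h_S1 + 1/12*h_S2 + 1/6*h_S3

Substituting h_S3 = 0 and rearranging gives the linear system (I - Q) h = 1:
  [1/3, -1/12, -1/12] . (h_S0, h_S1, h_S2) = 1
  [-1/2, 11/12, -1/3] . (h_S0, h_S1, h_S2) = 1
  [-2/3, -1/12, 11/12] . (h_S0, h_S1, h_S2) = 1

Solving yields:
  h_S0 = 144/23
  h_S1 = 156/23
  h_S2 = 144/23

Starting state is S1, so the expected hitting time is h_S1 = 156/23.

Answer: 156/23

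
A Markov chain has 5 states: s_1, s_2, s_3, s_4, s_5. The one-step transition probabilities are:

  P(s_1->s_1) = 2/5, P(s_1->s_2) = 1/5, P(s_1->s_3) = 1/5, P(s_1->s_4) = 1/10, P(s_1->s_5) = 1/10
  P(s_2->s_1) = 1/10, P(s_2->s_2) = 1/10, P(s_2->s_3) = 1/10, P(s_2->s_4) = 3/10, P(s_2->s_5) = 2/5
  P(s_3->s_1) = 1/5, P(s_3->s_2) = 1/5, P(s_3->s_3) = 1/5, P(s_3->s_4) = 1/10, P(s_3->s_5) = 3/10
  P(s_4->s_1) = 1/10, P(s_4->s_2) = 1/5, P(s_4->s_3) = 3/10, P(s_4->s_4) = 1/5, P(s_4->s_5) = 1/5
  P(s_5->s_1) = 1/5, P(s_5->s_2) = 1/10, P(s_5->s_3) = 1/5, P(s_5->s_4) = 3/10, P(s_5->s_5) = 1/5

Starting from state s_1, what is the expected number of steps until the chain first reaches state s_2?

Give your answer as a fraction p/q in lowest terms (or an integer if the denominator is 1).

Answer: 1310/239

Derivation:
Let h_i = expected steps to first reach s_2 from state i.
Boundary: h_s_2 = 0.
First-step equations for the other states:
  h_s_1 = 1 + 2/5*h_s_1 + 1/5*h_s_2 + 1/5*h_s_3 + 1/10*h_s_4 + 1/10*h_s_5
  h_s_3 = 1 + 1/5*h_s_1 + 1/5*h_s_2 + 1/5*h_s_3 + 1/10*h_s_4 + 3/10*h_s_5
  h_s_4 = 1 + 1/10*h_s_1 + 1/5*h_s_2 + 3/10*h_s_3 + 1/5*h_s_4 + 1/5*h_s_5
  h_s_5 = 1 + 1/5*h_s_1 + 1/10*h_s_2 + 1/5*h_s_3 + 3/10*h_s_4 + 1/5*h_s_5

Substituting h_s_2 = 0 and rearranging gives the linear system (I - Q) h = 1:
  [3/5, -1/5, -1/10, -1/10] . (h_s_1, h_s_3, h_s_4, h_s_5) = 1
  [-1/5, 4/5, -1/10, -3/10] . (h_s_1, h_s_3, h_s_4, h_s_5) = 1
  [-1/10, -3/10, 4/5, -1/5] . (h_s_1, h_s_3, h_s_4, h_s_5) = 1
  [-1/5, -1/5, -3/10, 4/5] . (h_s_1, h_s_3, h_s_4, h_s_5) = 1

Solving yields:
  h_s_1 = 1310/239
  h_s_3 = 1340/239
  h_s_4 = 1330/239
  h_s_5 = 1460/239

Starting state is s_1, so the expected hitting time is h_s_1 = 1310/239.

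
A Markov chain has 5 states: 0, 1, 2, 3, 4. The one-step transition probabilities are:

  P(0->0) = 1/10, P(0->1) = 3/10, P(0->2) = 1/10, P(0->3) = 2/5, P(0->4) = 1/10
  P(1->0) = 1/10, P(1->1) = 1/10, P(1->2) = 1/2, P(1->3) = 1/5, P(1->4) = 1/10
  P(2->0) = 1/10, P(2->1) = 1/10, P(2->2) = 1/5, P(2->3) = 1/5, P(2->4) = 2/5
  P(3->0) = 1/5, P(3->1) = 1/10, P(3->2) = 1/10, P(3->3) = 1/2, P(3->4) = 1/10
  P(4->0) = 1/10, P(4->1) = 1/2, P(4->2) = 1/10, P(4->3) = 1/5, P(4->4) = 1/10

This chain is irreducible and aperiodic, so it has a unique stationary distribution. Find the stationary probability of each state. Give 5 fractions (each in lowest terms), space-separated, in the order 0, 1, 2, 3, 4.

Answer: 9/68 917/4828 236/1207 11/34 383/2414

Derivation:
The stationary distribution satisfies pi = pi * P, i.e.:
  pi_0 = 1/10*pi_0 + 1/10*pi_1 + 1/10*pi_2 + 1/5*pi_3 + 1/10*pi_4
  pi_1 = 3/10*pi_0 + 1/10*pi_1 + 1/10*pi_2 + 1/10*pi_3 + 1/2*pi_4
  pi_2 = 1/10*pi_0 + 1/2*pi_1 + 1/5*pi_2 + 1/10*pi_3 + 1/10*pi_4
  pi_3 = 2/5*pi_0 + 1/5*pi_1 + 1/5*pi_2 + 1/2*pi_3 + 1/5*pi_4
  pi_4 = 1/10*pi_0 + 1/10*pi_1 + 2/5*pi_2 + 1/10*pi_3 + 1/10*pi_4
with normalization: pi_0 + pi_1 + pi_2 + pi_3 + pi_4 = 1.

Using the first 4 balance equations plus normalization, the linear system A*pi = b is:
  [-9/10, 1/10, 1/10, 1/5, 1/10] . pi = 0
  [3/10, -9/10, 1/10, 1/10, 1/2] . pi = 0
  [1/10, 1/2, -4/5, 1/10, 1/10] . pi = 0
  [2/5, 1/5, 1/5, -1/2, 1/5] . pi = 0
  [1, 1, 1, 1, 1] . pi = 1

Solving yields:
  pi_0 = 9/68
  pi_1 = 917/4828
  pi_2 = 236/1207
  pi_3 = 11/34
  pi_4 = 383/2414

Verification (pi * P):
  9/68*1/10 + 917/4828*1/10 + 236/1207*1/10 + 11/34*1/5 + 383/2414*1/10 = 9/68 = pi_0  (ok)
  9/68*3/10 + 917/4828*1/10 + 236/1207*1/10 + 11/34*1/10 + 383/2414*1/2 = 917/4828 = pi_1  (ok)
  9/68*1/10 + 917/4828*1/2 + 236/1207*1/5 + 11/34*1/10 + 383/2414*1/10 = 236/1207 = pi_2  (ok)
  9/68*2/5 + 917/4828*1/5 + 236/1207*1/5 + 11/34*1/2 + 383/2414*1/5 = 11/34 = pi_3  (ok)
  9/68*1/10 + 917/4828*1/10 + 236/1207*2/5 + 11/34*1/10 + 383/2414*1/10 = 383/2414 = pi_4  (ok)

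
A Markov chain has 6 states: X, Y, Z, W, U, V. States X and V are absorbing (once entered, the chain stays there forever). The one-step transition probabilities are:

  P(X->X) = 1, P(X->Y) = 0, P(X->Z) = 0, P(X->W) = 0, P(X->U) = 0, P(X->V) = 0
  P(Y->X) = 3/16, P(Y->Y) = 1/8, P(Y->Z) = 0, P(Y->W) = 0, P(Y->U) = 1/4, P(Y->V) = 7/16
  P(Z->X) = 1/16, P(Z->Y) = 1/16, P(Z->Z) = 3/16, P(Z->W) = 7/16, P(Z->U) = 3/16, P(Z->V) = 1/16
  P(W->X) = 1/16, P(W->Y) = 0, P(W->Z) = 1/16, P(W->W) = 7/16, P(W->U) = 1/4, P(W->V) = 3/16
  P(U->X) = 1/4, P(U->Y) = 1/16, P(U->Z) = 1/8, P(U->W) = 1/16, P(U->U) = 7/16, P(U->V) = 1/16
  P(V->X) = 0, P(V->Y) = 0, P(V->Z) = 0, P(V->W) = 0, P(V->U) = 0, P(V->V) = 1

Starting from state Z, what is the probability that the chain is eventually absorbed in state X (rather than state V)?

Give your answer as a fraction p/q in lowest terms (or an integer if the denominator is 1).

Answer: 309/613

Derivation:
Let a_i = P(absorbed in X | start in state i).
Boundary conditions: a_X = 1, a_V = 0.
For each transient state i, a_i = sum_j P(i->j) * a_j:
  a_Y = 3/16*a_X + 1/8*a_Y + 0*a_Z + 0*a_W + 1/4*a_U + 7/16*a_V
  a_Z = 1/16*a_X + 1/16*a_Y + 3/16*a_Z + 7/16*a_W + 3/16*a_U + 1/16*a_V
  a_W = 1/16*a_X + 0*a_Y + 1/16*a_Z + 7/16*a_W + 1/4*a_U + 3/16*a_V
  a_U = 1/4*a_X + 1/16*a_Y + 1/8*a_Z + 1/16*a_W + 7/16*a_U + 1/16*a_V

Substituting a_X = 1 and a_V = 0, rearrange to (I - Q) a = r where r[i] = P(i -> X):
  [7/8, 0, 0, -1/4] . (a_Y, a_Z, a_W, a_U) = 3/16
  [-1/16, 13/16, -7/16, -3/16] . (a_Y, a_Z, a_W, a_U) = 1/16
  [0, -1/16, 9/16, -1/4] . (a_Y, a_Z, a_W, a_U) = 1/16
  [-1/16, -1/8, -1/16, 9/16] . (a_Y, a_Z, a_W, a_U) = 1/4

Solving yields:
  a_Y = 491/1226
  a_Z = 309/613
  a_W = 280/613
  a_U = 799/1226

Starting state is Z, so the absorption probability is a_Z = 309/613.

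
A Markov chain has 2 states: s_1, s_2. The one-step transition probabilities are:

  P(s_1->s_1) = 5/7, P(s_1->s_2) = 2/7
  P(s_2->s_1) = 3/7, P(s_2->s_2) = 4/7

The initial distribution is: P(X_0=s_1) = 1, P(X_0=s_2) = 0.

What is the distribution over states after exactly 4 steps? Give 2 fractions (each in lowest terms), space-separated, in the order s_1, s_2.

Propagating the distribution step by step (d_{t+1} = d_t * P):
d_0 = (s_1=1, s_2=0)
  d_1[s_1] = 1*5/7 + 0*3/7 = 5/7
  d_1[s_2] = 1*2/7 + 0*4/7 = 2/7
d_1 = (s_1=5/7, s_2=2/7)
  d_2[s_1] = 5/7*5/7 + 2/7*3/7 = 31/49
  d_2[s_2] = 5/7*2/7 + 2/7*4/7 = 18/49
d_2 = (s_1=31/49, s_2=18/49)
  d_3[s_1] = 31/49*5/7 + 18/49*3/7 = 209/343
  d_3[s_2] = 31/49*2/7 + 18/49*4/7 = 134/343
d_3 = (s_1=209/343, s_2=134/343)
  d_4[s_1] = 209/343*5/7 + 134/343*3/7 = 1447/2401
  d_4[s_2] = 209/343*2/7 + 134/343*4/7 = 954/2401
d_4 = (s_1=1447/2401, s_2=954/2401)

Answer: 1447/2401 954/2401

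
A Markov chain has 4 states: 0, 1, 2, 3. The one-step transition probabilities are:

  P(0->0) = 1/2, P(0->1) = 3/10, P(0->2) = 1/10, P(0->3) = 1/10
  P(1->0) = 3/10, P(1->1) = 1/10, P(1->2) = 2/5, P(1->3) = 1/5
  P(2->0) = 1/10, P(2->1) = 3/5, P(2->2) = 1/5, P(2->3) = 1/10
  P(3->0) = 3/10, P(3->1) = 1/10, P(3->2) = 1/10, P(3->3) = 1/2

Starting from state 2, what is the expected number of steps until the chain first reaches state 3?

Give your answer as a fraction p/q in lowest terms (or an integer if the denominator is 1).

Let h_i = expected steps to first reach 3 from state i.
Boundary: h_3 = 0.
First-step equations for the other states:
  h_0 = 1 + 1/2*h_0 + 3/10*h_1 + 1/10*h_2 + 1/10*h_3
  h_1 = 1 + 3/10*h_0 + 1/10*h_1 + 2/5*h_2 + 1/5*h_3
  h_2 = 1 + 1/10*h_0 + 3/5*h_1 + 1/5*h_2 + 1/10*h_3

Substituting h_3 = 0 and rearranging gives the linear system (I - Q) h = 1:
  [1/2, -3/10, -1/10] . (h_0, h_1, h_2) = 1
  [-3/10, 9/10, -2/5] . (h_0, h_1, h_2) = 1
  [-1/10, -3/5, 4/5] . (h_0, h_1, h_2) = 1

Solving yields:
  h_0 = 330/43
  h_1 = 300/43
  h_2 = 320/43

Starting state is 2, so the expected hitting time is h_2 = 320/43.

Answer: 320/43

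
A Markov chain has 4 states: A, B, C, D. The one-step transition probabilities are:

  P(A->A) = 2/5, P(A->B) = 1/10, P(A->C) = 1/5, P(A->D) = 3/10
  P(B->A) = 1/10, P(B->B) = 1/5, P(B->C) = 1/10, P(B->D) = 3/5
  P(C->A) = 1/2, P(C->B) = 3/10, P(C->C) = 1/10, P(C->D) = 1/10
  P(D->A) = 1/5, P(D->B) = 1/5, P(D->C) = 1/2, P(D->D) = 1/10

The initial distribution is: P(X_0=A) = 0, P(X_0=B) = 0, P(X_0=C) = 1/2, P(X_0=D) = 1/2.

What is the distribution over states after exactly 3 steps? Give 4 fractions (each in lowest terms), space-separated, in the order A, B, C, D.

Answer: 3/10 23/125 503/2000 529/2000

Derivation:
Propagating the distribution step by step (d_{t+1} = d_t * P):
d_0 = (A=0, B=0, C=1/2, D=1/2)
  d_1[A] = 0*2/5 + 0*1/10 + 1/2*1/2 + 1/2*1/5 = 7/20
  d_1[B] = 0*1/10 + 0*1/5 + 1/2*3/10 + 1/2*1/5 = 1/4
  d_1[C] = 0*1/5 + 0*1/10 + 1/2*1/10 + 1/2*1/2 = 3/10
  d_1[D] = 0*3/10 + 0*3/5 + 1/2*1/10 + 1/2*1/10 = 1/10
d_1 = (A=7/20, B=1/4, C=3/10, D=1/10)
  d_2[A] = 7/20*2/5 + 1/4*1/10 + 3/10*1/2 + 1/10*1/5 = 67/200
  d_2[B] = 7/20*1/10 + 1/4*1/5 + 3/10*3/10 + 1/10*1/5 = 39/200
  d_2[C] = 7/20*1/5 + 1/4*1/10 + 3/10*1/10 + 1/10*1/2 = 7/40
  d_2[D] = 7/20*3/10 + 1/4*3/5 + 3/10*1/10 + 1/10*1/10 = 59/200
d_2 = (A=67/200, B=39/200, C=7/40, D=59/200)
  d_3[A] = 67/200*2/5 + 39/200*1/10 + 7/40*1/2 + 59/200*1/5 = 3/10
  d_3[B] = 67/200*1/10 + 39/200*1/5 + 7/40*3/10 + 59/200*1/5 = 23/125
  d_3[C] = 67/200*1/5 + 39/200*1/10 + 7/40*1/10 + 59/200*1/2 = 503/2000
  d_3[D] = 67/200*3/10 + 39/200*3/5 + 7/40*1/10 + 59/200*1/10 = 529/2000
d_3 = (A=3/10, B=23/125, C=503/2000, D=529/2000)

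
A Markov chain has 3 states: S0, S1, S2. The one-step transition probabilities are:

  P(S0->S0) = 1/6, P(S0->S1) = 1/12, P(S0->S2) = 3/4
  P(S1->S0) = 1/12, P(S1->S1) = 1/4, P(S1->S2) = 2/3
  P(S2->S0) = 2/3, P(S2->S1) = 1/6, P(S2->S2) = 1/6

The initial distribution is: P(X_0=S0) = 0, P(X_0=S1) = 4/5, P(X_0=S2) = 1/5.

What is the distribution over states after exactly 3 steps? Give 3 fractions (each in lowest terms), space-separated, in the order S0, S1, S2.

Propagating the distribution step by step (d_{t+1} = d_t * P):
d_0 = (S0=0, S1=4/5, S2=1/5)
  d_1[S0] = 0*1/6 + 4/5*1/12 + 1/5*2/3 = 1/5
  d_1[S1] = 0*1/12 + 4/5*1/4 + 1/5*1/6 = 7/30
  d_1[S2] = 0*3/4 + 4/5*2/3 + 1/5*1/6 = 17/30
d_1 = (S0=1/5, S1=7/30, S2=17/30)
  d_2[S0] = 1/5*1/6 + 7/30*1/12 + 17/30*2/3 = 31/72
  d_2[S1] = 1/5*1/12 + 7/30*1/4 + 17/30*1/6 = 61/360
  d_2[S2] = 1/5*3/4 + 7/30*2/3 + 17/30*1/6 = 2/5
d_2 = (S0=31/72, S1=61/360, S2=2/5)
  d_3[S0] = 31/72*1/6 + 61/360*1/12 + 2/5*2/3 = 1523/4320
  d_3[S1] = 31/72*1/12 + 61/360*1/4 + 2/5*1/6 = 313/2160
  d_3[S2] = 31/72*3/4 + 61/360*2/3 + 2/5*1/6 = 2171/4320
d_3 = (S0=1523/4320, S1=313/2160, S2=2171/4320)

Answer: 1523/4320 313/2160 2171/4320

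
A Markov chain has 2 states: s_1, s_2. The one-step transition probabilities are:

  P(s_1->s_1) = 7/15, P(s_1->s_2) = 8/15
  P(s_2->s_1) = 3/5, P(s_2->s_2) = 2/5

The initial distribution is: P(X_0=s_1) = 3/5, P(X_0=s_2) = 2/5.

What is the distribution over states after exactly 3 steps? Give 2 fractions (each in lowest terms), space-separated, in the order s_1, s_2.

Answer: 2977/5625 2648/5625

Derivation:
Propagating the distribution step by step (d_{t+1} = d_t * P):
d_0 = (s_1=3/5, s_2=2/5)
  d_1[s_1] = 3/5*7/15 + 2/5*3/5 = 13/25
  d_1[s_2] = 3/5*8/15 + 2/5*2/5 = 12/25
d_1 = (s_1=13/25, s_2=12/25)
  d_2[s_1] = 13/25*7/15 + 12/25*3/5 = 199/375
  d_2[s_2] = 13/25*8/15 + 12/25*2/5 = 176/375
d_2 = (s_1=199/375, s_2=176/375)
  d_3[s_1] = 199/375*7/15 + 176/375*3/5 = 2977/5625
  d_3[s_2] = 199/375*8/15 + 176/375*2/5 = 2648/5625
d_3 = (s_1=2977/5625, s_2=2648/5625)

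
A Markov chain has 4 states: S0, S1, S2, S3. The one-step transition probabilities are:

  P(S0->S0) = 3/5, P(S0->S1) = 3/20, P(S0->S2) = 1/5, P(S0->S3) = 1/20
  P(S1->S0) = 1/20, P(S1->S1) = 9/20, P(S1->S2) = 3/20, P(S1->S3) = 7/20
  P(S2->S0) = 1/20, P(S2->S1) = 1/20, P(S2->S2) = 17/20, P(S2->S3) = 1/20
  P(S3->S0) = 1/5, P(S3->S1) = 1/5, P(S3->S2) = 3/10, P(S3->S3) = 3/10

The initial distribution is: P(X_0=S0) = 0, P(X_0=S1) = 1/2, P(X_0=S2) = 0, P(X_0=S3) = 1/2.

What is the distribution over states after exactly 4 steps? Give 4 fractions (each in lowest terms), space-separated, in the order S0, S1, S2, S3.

Propagating the distribution step by step (d_{t+1} = d_t * P):
d_0 = (S0=0, S1=1/2, S2=0, S3=1/2)
  d_1[S0] = 0*3/5 + 1/2*1/20 + 0*1/20 + 1/2*1/5 = 1/8
  d_1[S1] = 0*3/20 + 1/2*9/20 + 0*1/20 + 1/2*1/5 = 13/40
  d_1[S2] = 0*1/5 + 1/2*3/20 + 0*17/20 + 1/2*3/10 = 9/40
  d_1[S3] = 0*1/20 + 1/2*7/20 + 0*1/20 + 1/2*3/10 = 13/40
d_1 = (S0=1/8, S1=13/40, S2=9/40, S3=13/40)
  d_2[S0] = 1/8*3/5 + 13/40*1/20 + 9/40*1/20 + 13/40*1/5 = 67/400
  d_2[S1] = 1/8*3/20 + 13/40*9/20 + 9/40*1/20 + 13/40*1/5 = 193/800
  d_2[S2] = 1/8*1/5 + 13/40*3/20 + 9/40*17/20 + 13/40*3/10 = 29/80
  d_2[S3] = 1/8*1/20 + 13/40*7/20 + 9/40*1/20 + 13/40*3/10 = 183/800
d_2 = (S0=67/400, S1=193/800, S2=29/80, S3=183/800)
  d_3[S0] = 67/400*3/5 + 193/800*1/20 + 29/80*1/20 + 183/800*1/5 = 2823/16000
  d_3[S1] = 67/400*3/20 + 193/800*9/20 + 29/80*1/20 + 183/800*1/5 = 3161/16000
  d_3[S2] = 67/400*1/5 + 193/800*3/20 + 29/80*17/20 + 183/800*3/10 = 7143/16000
  d_3[S3] = 67/400*1/20 + 193/800*7/20 + 29/80*1/20 + 183/800*3/10 = 2873/16000
d_3 = (S0=2823/16000, S1=3161/16000, S2=7143/16000, S3=2873/16000)
  d_4[S0] = 2823/16000*3/5 + 3161/16000*1/20 + 7143/16000*1/20 + 2873/16000*1/5 = 6959/40000
  d_4[S1] = 2823/16000*3/20 + 3161/16000*9/20 + 7143/16000*1/20 + 2873/16000*1/5 = 55553/320000
  d_4[S2] = 2823/16000*1/5 + 3161/16000*3/20 + 7143/16000*17/20 + 2873/16000*3/10 = 39861/80000
  d_4[S3] = 2823/16000*1/20 + 3161/16000*7/20 + 7143/16000*1/20 + 2873/16000*3/10 = 49331/320000
d_4 = (S0=6959/40000, S1=55553/320000, S2=39861/80000, S3=49331/320000)

Answer: 6959/40000 55553/320000 39861/80000 49331/320000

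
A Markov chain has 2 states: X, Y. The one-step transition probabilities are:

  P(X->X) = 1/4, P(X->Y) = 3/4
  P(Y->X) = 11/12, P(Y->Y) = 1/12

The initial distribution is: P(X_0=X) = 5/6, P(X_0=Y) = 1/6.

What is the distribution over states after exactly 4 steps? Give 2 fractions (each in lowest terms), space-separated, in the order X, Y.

Answer: 589/972 383/972

Derivation:
Propagating the distribution step by step (d_{t+1} = d_t * P):
d_0 = (X=5/6, Y=1/6)
  d_1[X] = 5/6*1/4 + 1/6*11/12 = 13/36
  d_1[Y] = 5/6*3/4 + 1/6*1/12 = 23/36
d_1 = (X=13/36, Y=23/36)
  d_2[X] = 13/36*1/4 + 23/36*11/12 = 73/108
  d_2[Y] = 13/36*3/4 + 23/36*1/12 = 35/108
d_2 = (X=73/108, Y=35/108)
  d_3[X] = 73/108*1/4 + 35/108*11/12 = 151/324
  d_3[Y] = 73/108*3/4 + 35/108*1/12 = 173/324
d_3 = (X=151/324, Y=173/324)
  d_4[X] = 151/324*1/4 + 173/324*11/12 = 589/972
  d_4[Y] = 151/324*3/4 + 173/324*1/12 = 383/972
d_4 = (X=589/972, Y=383/972)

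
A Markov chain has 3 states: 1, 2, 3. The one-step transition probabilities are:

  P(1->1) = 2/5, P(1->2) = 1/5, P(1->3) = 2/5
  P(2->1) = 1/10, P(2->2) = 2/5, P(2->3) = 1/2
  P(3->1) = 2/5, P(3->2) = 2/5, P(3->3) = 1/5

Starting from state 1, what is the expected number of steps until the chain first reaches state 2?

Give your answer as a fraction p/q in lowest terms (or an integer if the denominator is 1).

Answer: 15/4

Derivation:
Let h_i = expected steps to first reach 2 from state i.
Boundary: h_2 = 0.
First-step equations for the other states:
  h_1 = 1 + 2/5*h_1 + 1/5*h_2 + 2/5*h_3
  h_3 = 1 + 2/5*h_1 + 2/5*h_2 + 1/5*h_3

Substituting h_2 = 0 and rearranging gives the linear system (I - Q) h = 1:
  [3/5, -2/5] . (h_1, h_3) = 1
  [-2/5, 4/5] . (h_1, h_3) = 1

Solving yields:
  h_1 = 15/4
  h_3 = 25/8

Starting state is 1, so the expected hitting time is h_1 = 15/4.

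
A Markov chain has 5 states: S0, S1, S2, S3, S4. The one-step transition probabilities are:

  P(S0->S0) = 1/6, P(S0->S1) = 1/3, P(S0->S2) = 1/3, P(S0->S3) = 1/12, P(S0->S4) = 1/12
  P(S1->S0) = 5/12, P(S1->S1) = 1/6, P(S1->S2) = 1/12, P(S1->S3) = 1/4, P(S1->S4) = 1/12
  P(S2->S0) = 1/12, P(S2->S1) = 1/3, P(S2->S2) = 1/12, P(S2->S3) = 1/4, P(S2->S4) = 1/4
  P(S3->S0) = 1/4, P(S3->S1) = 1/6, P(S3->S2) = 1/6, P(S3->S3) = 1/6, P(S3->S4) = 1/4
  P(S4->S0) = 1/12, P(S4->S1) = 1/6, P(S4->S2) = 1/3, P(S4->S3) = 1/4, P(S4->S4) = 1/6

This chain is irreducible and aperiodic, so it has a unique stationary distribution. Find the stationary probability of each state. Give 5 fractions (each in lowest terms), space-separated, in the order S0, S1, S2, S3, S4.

The stationary distribution satisfies pi = pi * P, i.e.:
  pi_S0 = 1/6*pi_S0 + 5/12*pi_S1 + 1/12*pi_S2 + 1/4*pi_S3 + 1/12*pi_S4
  pi_S1 = 1/3*pi_S0 + 1/6*pi_S1 + 1/3*pi_S2 + 1/6*pi_S3 + 1/6*pi_S4
  pi_S2 = 1/3*pi_S0 + 1/12*pi_S1 + 1/12*pi_S2 + 1/6*pi_S3 + 1/3*pi_S4
  pi_S3 = 1/12*pi_S0 + 1/4*pi_S1 + 1/4*pi_S2 + 1/6*pi_S3 + 1/4*pi_S4
  pi_S4 = 1/12*pi_S0 + 1/12*pi_S1 + 1/4*pi_S2 + 1/4*pi_S3 + 1/6*pi_S4
with normalization: pi_S0 + pi_S1 + pi_S2 + pi_S3 + pi_S4 = 1.

Using the first 4 balance equations plus normalization, the linear system A*pi = b is:
  [-5/6, 5/12, 1/12, 1/4, 1/12] . pi = 0
  [1/3, -5/6, 1/3, 1/6, 1/6] . pi = 0
  [1/3, 1/12, -11/12, 1/6, 1/3] . pi = 0
  [1/12, 1/4, 1/4, -5/6, 1/4] . pi = 0
  [1, 1, 1, 1, 1] . pi = 1

Solving yields:
  pi_S0 = 2731/12875
  pi_S1 = 3016/12875
  pi_S2 = 498/2575
  pi_S3 = 2551/12875
  pi_S4 = 2087/12875

Verification (pi * P):
  2731/12875*1/6 + 3016/12875*5/12 + 498/2575*1/12 + 2551/12875*1/4 + 2087/12875*1/12 = 2731/12875 = pi_S0  (ok)
  2731/12875*1/3 + 3016/12875*1/6 + 498/2575*1/3 + 2551/12875*1/6 + 2087/12875*1/6 = 3016/12875 = pi_S1  (ok)
  2731/12875*1/3 + 3016/12875*1/12 + 498/2575*1/12 + 2551/12875*1/6 + 2087/12875*1/3 = 498/2575 = pi_S2  (ok)
  2731/12875*1/12 + 3016/12875*1/4 + 498/2575*1/4 + 2551/12875*1/6 + 2087/12875*1/4 = 2551/12875 = pi_S3  (ok)
  2731/12875*1/12 + 3016/12875*1/12 + 498/2575*1/4 + 2551/12875*1/4 + 2087/12875*1/6 = 2087/12875 = pi_S4  (ok)

Answer: 2731/12875 3016/12875 498/2575 2551/12875 2087/12875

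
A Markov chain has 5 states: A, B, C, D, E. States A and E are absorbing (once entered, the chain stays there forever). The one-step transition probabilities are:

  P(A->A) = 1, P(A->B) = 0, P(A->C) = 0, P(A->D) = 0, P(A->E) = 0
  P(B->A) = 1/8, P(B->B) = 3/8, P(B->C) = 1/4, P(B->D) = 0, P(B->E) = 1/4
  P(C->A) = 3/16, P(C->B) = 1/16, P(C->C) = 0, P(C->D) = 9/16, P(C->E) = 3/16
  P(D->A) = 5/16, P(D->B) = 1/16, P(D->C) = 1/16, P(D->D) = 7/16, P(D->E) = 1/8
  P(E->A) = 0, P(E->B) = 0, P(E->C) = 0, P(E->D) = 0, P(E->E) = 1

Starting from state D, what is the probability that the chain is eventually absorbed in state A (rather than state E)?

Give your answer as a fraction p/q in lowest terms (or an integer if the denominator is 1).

Answer: 428/639

Derivation:
Let a_i = P(absorbed in A | start in state i).
Boundary conditions: a_A = 1, a_E = 0.
For each transient state i, a_i = sum_j P(i->j) * a_j:
  a_B = 1/8*a_A + 3/8*a_B + 1/4*a_C + 0*a_D + 1/4*a_E
  a_C = 3/16*a_A + 1/16*a_B + 0*a_C + 9/16*a_D + 3/16*a_E
  a_D = 5/16*a_A + 1/16*a_B + 1/16*a_C + 7/16*a_D + 1/8*a_E

Substituting a_A = 1 and a_E = 0, rearrange to (I - Q) a = r where r[i] = P(i -> A):
  [5/8, -1/4, 0] . (a_B, a_C, a_D) = 1/8
  [-1/16, 1, -9/16] . (a_B, a_C, a_D) = 3/16
  [-1/16, -1/16, 9/16] . (a_B, a_C, a_D) = 5/16

Solving yields:
  a_B = 31/71
  a_C = 42/71
  a_D = 428/639

Starting state is D, so the absorption probability is a_D = 428/639.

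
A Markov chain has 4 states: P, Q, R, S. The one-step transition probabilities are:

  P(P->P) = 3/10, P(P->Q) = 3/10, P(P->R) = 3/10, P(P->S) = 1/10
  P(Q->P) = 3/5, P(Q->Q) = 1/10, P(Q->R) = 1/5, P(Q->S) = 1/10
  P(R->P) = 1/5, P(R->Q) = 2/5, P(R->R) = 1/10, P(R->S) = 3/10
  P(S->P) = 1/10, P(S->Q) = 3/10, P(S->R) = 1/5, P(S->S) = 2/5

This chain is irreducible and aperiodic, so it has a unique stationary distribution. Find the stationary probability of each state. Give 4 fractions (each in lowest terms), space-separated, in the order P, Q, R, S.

Answer: 331/1039 278/1039 219/1039 211/1039

Derivation:
The stationary distribution satisfies pi = pi * P, i.e.:
  pi_P = 3/10*pi_P + 3/5*pi_Q + 1/5*pi_R + 1/10*pi_S
  pi_Q = 3/10*pi_P + 1/10*pi_Q + 2/5*pi_R + 3/10*pi_S
  pi_R = 3/10*pi_P + 1/5*pi_Q + 1/10*pi_R + 1/5*pi_S
  pi_S = 1/10*pi_P + 1/10*pi_Q + 3/10*pi_R + 2/5*pi_S
with normalization: pi_P + pi_Q + pi_R + pi_S = 1.

Using the first 3 balance equations plus normalization, the linear system A*pi = b is:
  [-7/10, 3/5, 1/5, 1/10] . pi = 0
  [3/10, -9/10, 2/5, 3/10] . pi = 0
  [3/10, 1/5, -9/10, 1/5] . pi = 0
  [1, 1, 1, 1] . pi = 1

Solving yields:
  pi_P = 331/1039
  pi_Q = 278/1039
  pi_R = 219/1039
  pi_S = 211/1039

Verification (pi * P):
  331/1039*3/10 + 278/1039*3/5 + 219/1039*1/5 + 211/1039*1/10 = 331/1039 = pi_P  (ok)
  331/1039*3/10 + 278/1039*1/10 + 219/1039*2/5 + 211/1039*3/10 = 278/1039 = pi_Q  (ok)
  331/1039*3/10 + 278/1039*1/5 + 219/1039*1/10 + 211/1039*1/5 = 219/1039 = pi_R  (ok)
  331/1039*1/10 + 278/1039*1/10 + 219/1039*3/10 + 211/1039*2/5 = 211/1039 = pi_S  (ok)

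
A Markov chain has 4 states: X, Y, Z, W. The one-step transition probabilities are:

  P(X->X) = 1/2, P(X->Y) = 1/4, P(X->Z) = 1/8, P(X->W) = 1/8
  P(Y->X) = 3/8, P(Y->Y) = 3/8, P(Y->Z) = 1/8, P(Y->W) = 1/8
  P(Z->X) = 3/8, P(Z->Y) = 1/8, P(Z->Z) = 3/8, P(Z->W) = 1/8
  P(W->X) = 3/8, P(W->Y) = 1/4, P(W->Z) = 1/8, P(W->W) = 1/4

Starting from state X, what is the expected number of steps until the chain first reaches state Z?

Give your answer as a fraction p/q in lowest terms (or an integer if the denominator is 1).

Let h_i = expected steps to first reach Z from state i.
Boundary: h_Z = 0.
First-step equations for the other states:
  h_X = 1 + 1/2*h_X + 1/4*h_Y + 1/8*h_Z + 1/8*h_W
  h_Y = 1 + 3/8*h_X + 3/8*h_Y + 1/8*h_Z + 1/8*h_W
  h_W = 1 + 3/8*h_X + 1/4*h_Y + 1/8*h_Z + 1/4*h_W

Substituting h_Z = 0 and rearranging gives the linear system (I - Q) h = 1:
  [1/2, -1/4, -1/8] . (h_X, h_Y, h_W) = 1
  [-3/8, 5/8, -1/8] . (h_X, h_Y, h_W) = 1
  [-3/8, -1/4, 3/4] . (h_X, h_Y, h_W) = 1

Solving yields:
  h_X = 8
  h_Y = 8
  h_W = 8

Starting state is X, so the expected hitting time is h_X = 8.

Answer: 8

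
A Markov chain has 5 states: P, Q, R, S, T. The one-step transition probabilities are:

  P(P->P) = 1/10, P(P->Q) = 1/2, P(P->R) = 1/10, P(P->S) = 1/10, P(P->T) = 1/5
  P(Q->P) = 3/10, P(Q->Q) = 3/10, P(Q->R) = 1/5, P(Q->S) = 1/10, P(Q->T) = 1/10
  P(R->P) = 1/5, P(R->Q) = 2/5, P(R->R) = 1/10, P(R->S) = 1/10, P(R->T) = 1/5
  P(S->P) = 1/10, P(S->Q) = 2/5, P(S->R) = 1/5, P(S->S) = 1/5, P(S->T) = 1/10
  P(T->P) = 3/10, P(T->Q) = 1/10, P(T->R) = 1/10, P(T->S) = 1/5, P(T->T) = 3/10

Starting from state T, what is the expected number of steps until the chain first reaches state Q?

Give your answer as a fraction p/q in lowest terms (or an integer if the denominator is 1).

Let h_i = expected steps to first reach Q from state i.
Boundary: h_Q = 0.
First-step equations for the other states:
  h_P = 1 + 1/10*h_P + 1/2*h_Q + 1/10*h_R + 1/10*h_S + 1/5*h_T
  h_R = 1 + 1/5*h_P + 2/5*h_Q + 1/10*h_R + 1/10*h_S + 1/5*h_T
  h_S = 1 + 1/10*h_P + 2/5*h_Q + 1/5*h_R + 1/5*h_S + 1/10*h_T
  h_T = 1 + 3/10*h_P + 1/10*h_Q + 1/10*h_R + 1/5*h_S + 3/10*h_T

Substituting h_Q = 0 and rearranging gives the linear system (I - Q) h = 1:
  [9/10, -1/10, -1/10, -1/5] . (h_P, h_R, h_S, h_T) = 1
  [-1/5, 9/10, -1/10, -1/5] . (h_P, h_R, h_S, h_T) = 1
  [-1/10, -1/5, 4/5, -1/10] . (h_P, h_R, h_S, h_T) = 1
  [-3/10, -1/10, -1/5, 7/10] . (h_P, h_R, h_S, h_T) = 1

Solving yields:
  h_P = 8200/3217
  h_R = 9020/3217
  h_S = 8790/3217
  h_T = 11910/3217

Starting state is T, so the expected hitting time is h_T = 11910/3217.

Answer: 11910/3217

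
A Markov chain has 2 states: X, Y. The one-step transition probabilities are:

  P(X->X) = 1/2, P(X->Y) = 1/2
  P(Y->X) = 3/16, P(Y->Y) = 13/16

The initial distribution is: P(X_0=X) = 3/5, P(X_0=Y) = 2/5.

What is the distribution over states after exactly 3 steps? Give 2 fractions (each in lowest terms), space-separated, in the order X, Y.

Propagating the distribution step by step (d_{t+1} = d_t * P):
d_0 = (X=3/5, Y=2/5)
  d_1[X] = 3/5*1/2 + 2/5*3/16 = 3/8
  d_1[Y] = 3/5*1/2 + 2/5*13/16 = 5/8
d_1 = (X=3/8, Y=5/8)
  d_2[X] = 3/8*1/2 + 5/8*3/16 = 39/128
  d_2[Y] = 3/8*1/2 + 5/8*13/16 = 89/128
d_2 = (X=39/128, Y=89/128)
  d_3[X] = 39/128*1/2 + 89/128*3/16 = 579/2048
  d_3[Y] = 39/128*1/2 + 89/128*13/16 = 1469/2048
d_3 = (X=579/2048, Y=1469/2048)

Answer: 579/2048 1469/2048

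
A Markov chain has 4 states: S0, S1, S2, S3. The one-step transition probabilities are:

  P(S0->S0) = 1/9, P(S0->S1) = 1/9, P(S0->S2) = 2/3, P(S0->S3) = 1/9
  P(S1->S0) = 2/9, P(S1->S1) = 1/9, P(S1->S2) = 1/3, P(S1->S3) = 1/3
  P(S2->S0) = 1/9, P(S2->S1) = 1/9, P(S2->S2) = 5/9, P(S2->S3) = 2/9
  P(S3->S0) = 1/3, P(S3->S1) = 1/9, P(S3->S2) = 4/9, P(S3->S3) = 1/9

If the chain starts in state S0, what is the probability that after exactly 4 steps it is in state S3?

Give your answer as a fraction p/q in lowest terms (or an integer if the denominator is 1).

Answer: 1273/6561

Derivation:
Computing P^4 by repeated multiplication:
P^1 =
  S0: [1/9, 1/9, 2/3, 1/9]
  S1: [2/9, 1/9, 1/3, 1/3]
  S2: [1/9, 1/9, 5/9, 2/9]
  S3: [1/3, 1/9, 4/9, 1/9]
P^2 =
  S0: [4/27, 1/9, 43/81, 17/81]
  S1: [16/81, 1/9, 14/27, 14/81]
  S2: [14/81, 1/9, 14/27, 16/81]
  S3: [4/27, 1/9, 5/9, 5/27]
P^3 =
  S0: [124/729, 1/9, 382/729, 142/729]
  S1: [118/729, 1/9, 389/729, 47/243]
  S2: [122/729, 1/9, 385/729, 47/243]
  S3: [40/243, 1/9, 128/243, 16/81]
P^4 =
  S0: [1094/6561, 1/9, 385/729, 1273/6561]
  S1: [364/2187, 1/9, 3460/6561, 1280/6561]
  S2: [364/2187, 1/9, 3464/6561, 1276/6561]
  S3: [122/729, 1/9, 1153/2187, 425/2187]

(P^4)[S0 -> S3] = 1273/6561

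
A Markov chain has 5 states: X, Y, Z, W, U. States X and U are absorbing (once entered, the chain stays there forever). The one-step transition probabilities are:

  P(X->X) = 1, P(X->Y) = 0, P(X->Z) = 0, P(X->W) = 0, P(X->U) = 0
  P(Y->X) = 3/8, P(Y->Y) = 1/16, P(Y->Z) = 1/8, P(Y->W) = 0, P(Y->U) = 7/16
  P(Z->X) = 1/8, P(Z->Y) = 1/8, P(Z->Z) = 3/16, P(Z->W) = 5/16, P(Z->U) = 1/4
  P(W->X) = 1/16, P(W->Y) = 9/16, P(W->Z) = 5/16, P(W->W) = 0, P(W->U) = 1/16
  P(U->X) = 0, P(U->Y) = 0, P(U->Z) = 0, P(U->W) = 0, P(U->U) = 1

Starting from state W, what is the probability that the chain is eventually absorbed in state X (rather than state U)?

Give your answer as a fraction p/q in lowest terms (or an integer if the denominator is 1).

Let a_i = P(absorbed in X | start in state i).
Boundary conditions: a_X = 1, a_U = 0.
For each transient state i, a_i = sum_j P(i->j) * a_j:
  a_Y = 3/8*a_X + 1/16*a_Y + 1/8*a_Z + 0*a_W + 7/16*a_U
  a_Z = 1/8*a_X + 1/8*a_Y + 3/16*a_Z + 5/16*a_W + 1/4*a_U
  a_W = 1/16*a_X + 9/16*a_Y + 5/16*a_Z + 0*a_W + 1/16*a_U

Substituting a_X = 1 and a_U = 0, rearrange to (I - Q) a = r where r[i] = P(i -> X):
  [15/16, -1/8, 0] . (a_Y, a_Z, a_W) = 3/8
  [-1/8, 13/16, -5/16] . (a_Y, a_Z, a_W) = 1/8
  [-9/16, -5/16, 1] . (a_Y, a_Z, a_W) = 1/16

Solving yields:
  a_Y = 1172/2591
  a_Z = 1017/2591
  a_W = 1139/2591

Starting state is W, so the absorption probability is a_W = 1139/2591.

Answer: 1139/2591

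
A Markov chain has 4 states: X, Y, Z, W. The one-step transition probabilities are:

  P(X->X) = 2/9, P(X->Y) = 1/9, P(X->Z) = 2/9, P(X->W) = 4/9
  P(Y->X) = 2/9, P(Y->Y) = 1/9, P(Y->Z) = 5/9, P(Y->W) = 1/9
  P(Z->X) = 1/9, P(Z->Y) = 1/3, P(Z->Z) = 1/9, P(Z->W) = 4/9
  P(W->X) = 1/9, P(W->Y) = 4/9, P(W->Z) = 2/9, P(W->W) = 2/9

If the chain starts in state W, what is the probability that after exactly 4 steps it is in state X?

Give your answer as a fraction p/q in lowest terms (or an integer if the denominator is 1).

Computing P^4 by repeated multiplication:
P^1 =
  X: [2/9, 1/9, 2/9, 4/9]
  Y: [2/9, 1/9, 5/9, 1/9]
  Z: [1/9, 1/3, 1/9, 4/9]
  W: [1/9, 4/9, 2/9, 2/9]
P^2 =
  X: [4/27, 25/81, 19/81, 25/81]
  Y: [4/27, 22/81, 16/81, 31/81]
  Z: [13/81, 23/81, 26/81, 19/81]
  W: [14/81, 19/81, 28/81, 20/81]
P^3 =
  X: [118/729, 194/729, 218/729, 199/729]
  Y: [115/729, 206/729, 212/729, 196/729]
  Z: [13/81, 190/729, 205/729, 217/729]
  W: [38/243, 197/729, 191/729, 227/729]
P^4 =
  X: [347/2187, 1762/6561, 1822/6561, 1936/6561]
  Y: [350/2187, 1741/6561, 1864/6561, 1906/6561]
  Z: [1036/6561, 1790/6561, 1823/6561, 1912/6561]
  W: [1040/6561, 1792/6561, 1858/6561, 1871/6561]

(P^4)[W -> X] = 1040/6561

Answer: 1040/6561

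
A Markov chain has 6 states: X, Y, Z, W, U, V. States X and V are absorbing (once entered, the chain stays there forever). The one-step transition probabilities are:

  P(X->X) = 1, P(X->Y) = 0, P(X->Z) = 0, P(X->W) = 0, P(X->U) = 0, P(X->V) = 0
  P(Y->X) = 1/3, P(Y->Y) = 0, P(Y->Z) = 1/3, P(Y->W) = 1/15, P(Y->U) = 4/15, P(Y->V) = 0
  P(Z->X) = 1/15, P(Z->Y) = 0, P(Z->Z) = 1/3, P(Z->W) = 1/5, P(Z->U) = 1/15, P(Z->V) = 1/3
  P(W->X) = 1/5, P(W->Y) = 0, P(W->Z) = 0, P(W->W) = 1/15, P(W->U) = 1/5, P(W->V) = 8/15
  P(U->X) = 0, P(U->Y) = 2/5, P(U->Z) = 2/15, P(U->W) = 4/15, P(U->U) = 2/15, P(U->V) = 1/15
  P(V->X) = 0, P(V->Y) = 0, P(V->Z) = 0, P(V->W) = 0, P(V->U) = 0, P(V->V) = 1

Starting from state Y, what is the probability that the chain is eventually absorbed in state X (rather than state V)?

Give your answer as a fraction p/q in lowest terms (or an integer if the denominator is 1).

Answer: 10819/20580

Derivation:
Let a_i = P(absorbed in X | start in state i).
Boundary conditions: a_X = 1, a_V = 0.
For each transient state i, a_i = sum_j P(i->j) * a_j:
  a_Y = 1/3*a_X + 0*a_Y + 1/3*a_Z + 1/15*a_W + 4/15*a_U + 0*a_V
  a_Z = 1/15*a_X + 0*a_Y + 1/3*a_Z + 1/5*a_W + 1/15*a_U + 1/3*a_V
  a_W = 1/5*a_X + 0*a_Y + 0*a_Z + 1/15*a_W + 1/5*a_U + 8/15*a_V
  a_U = 0*a_X + 2/5*a_Y + 2/15*a_Z + 4/15*a_W + 2/15*a_U + 1/15*a_V

Substituting a_X = 1 and a_V = 0, rearrange to (I - Q) a = r where r[i] = P(i -> X):
  [1, -1/3, -1/15, -4/15] . (a_Y, a_Z, a_W, a_U) = 1/3
  [0, 2/3, -1/5, -1/15] . (a_Y, a_Z, a_W, a_U) = 1/15
  [0, 0, 14/15, -1/5] . (a_Y, a_Z, a_W, a_U) = 1/5
  [-2/5, -2/15, -4/15, 13/15] . (a_Y, a_Z, a_W, a_U) = 0

Solving yields:
  a_Y = 10819/20580
  a_Z = 1541/6860
  a_W = 201/686
  a_U = 18/49

Starting state is Y, so the absorption probability is a_Y = 10819/20580.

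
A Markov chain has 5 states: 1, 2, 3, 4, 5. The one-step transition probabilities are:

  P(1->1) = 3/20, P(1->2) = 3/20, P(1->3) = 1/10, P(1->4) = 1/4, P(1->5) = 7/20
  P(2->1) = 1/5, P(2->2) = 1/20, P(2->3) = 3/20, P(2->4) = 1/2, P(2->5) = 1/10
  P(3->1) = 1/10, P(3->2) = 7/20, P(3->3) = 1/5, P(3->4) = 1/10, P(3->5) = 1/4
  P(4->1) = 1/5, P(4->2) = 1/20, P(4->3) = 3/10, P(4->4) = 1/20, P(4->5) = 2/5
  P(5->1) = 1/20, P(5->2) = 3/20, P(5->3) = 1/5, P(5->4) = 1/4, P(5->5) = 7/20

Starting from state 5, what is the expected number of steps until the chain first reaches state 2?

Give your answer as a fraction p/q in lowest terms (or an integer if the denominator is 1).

Let h_i = expected steps to first reach 2 from state i.
Boundary: h_2 = 0.
First-step equations for the other states:
  h_1 = 1 + 3/20*h_1 + 3/20*h_2 + 1/10*h_3 + 1/4*h_4 + 7/20*h_5
  h_3 = 1 + 1/10*h_1 + 7/20*h_2 + 1/5*h_3 + 1/10*h_4 + 1/4*h_5
  h_4 = 1 + 1/5*h_1 + 1/20*h_2 + 3/10*h_3 + 1/20*h_4 + 2/5*h_5
  h_5 = 1 + 1/20*h_1 + 3/20*h_2 + 1/5*h_3 + 1/4*h_4 + 7/20*h_5

Substituting h_2 = 0 and rearranging gives the linear system (I - Q) h = 1:
  [17/20, -1/10, -1/4, -7/20] . (h_1, h_3, h_4, h_5) = 1
  [-1/10, 4/5, -1/10, -1/4] . (h_1, h_3, h_4, h_5) = 1
  [-1/5, -3/10, 19/20, -2/5] . (h_1, h_3, h_4, h_5) = 1
  [-1/20, -1/5, -1/4, 13/20] . (h_1, h_3, h_4, h_5) = 1

Solving yields:
  h_1 = 89820/15227
  h_3 = 69420/15227
  h_4 = 93820/15227
  h_5 = 87780/15227

Starting state is 5, so the expected hitting time is h_5 = 87780/15227.

Answer: 87780/15227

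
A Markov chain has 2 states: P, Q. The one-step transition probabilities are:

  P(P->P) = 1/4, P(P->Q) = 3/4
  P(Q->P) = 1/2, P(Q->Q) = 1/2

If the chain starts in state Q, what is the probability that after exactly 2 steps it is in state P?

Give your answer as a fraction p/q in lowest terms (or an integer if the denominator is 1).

Computing P^2 by repeated multiplication:
P^1 =
  P: [1/4, 3/4]
  Q: [1/2, 1/2]
P^2 =
  P: [7/16, 9/16]
  Q: [3/8, 5/8]

(P^2)[Q -> P] = 3/8

Answer: 3/8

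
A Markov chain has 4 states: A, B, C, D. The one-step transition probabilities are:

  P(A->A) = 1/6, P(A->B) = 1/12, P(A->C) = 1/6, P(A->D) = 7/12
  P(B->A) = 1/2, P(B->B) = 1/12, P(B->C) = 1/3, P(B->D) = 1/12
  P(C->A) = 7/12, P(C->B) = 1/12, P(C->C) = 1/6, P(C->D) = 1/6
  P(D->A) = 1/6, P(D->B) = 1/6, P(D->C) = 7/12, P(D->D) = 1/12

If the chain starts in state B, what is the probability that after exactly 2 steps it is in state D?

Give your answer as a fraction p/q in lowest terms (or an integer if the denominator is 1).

Computing P^2 by repeated multiplication:
P^1 =
  A: [1/6, 1/12, 1/6, 7/12]
  B: [1/2, 1/12, 1/3, 1/12]
  C: [7/12, 1/12, 1/6, 1/6]
  D: [1/6, 1/6, 7/12, 1/12]
P^2 =
  A: [19/72, 19/144, 61/144, 13/72]
  B: [1/3, 13/144, 31/144, 13/36]
  C: [19/72, 7/72, 1/4, 7/18]
  D: [67/144, 13/144, 11/48, 31/144]

(P^2)[B -> D] = 13/36

Answer: 13/36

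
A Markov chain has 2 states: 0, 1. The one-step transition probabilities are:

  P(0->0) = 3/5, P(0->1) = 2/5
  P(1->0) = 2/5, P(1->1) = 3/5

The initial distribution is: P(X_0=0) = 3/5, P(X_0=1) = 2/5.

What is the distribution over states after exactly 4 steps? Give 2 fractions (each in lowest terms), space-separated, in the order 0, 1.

Answer: 1563/3125 1562/3125

Derivation:
Propagating the distribution step by step (d_{t+1} = d_t * P):
d_0 = (0=3/5, 1=2/5)
  d_1[0] = 3/5*3/5 + 2/5*2/5 = 13/25
  d_1[1] = 3/5*2/5 + 2/5*3/5 = 12/25
d_1 = (0=13/25, 1=12/25)
  d_2[0] = 13/25*3/5 + 12/25*2/5 = 63/125
  d_2[1] = 13/25*2/5 + 12/25*3/5 = 62/125
d_2 = (0=63/125, 1=62/125)
  d_3[0] = 63/125*3/5 + 62/125*2/5 = 313/625
  d_3[1] = 63/125*2/5 + 62/125*3/5 = 312/625
d_3 = (0=313/625, 1=312/625)
  d_4[0] = 313/625*3/5 + 312/625*2/5 = 1563/3125
  d_4[1] = 313/625*2/5 + 312/625*3/5 = 1562/3125
d_4 = (0=1563/3125, 1=1562/3125)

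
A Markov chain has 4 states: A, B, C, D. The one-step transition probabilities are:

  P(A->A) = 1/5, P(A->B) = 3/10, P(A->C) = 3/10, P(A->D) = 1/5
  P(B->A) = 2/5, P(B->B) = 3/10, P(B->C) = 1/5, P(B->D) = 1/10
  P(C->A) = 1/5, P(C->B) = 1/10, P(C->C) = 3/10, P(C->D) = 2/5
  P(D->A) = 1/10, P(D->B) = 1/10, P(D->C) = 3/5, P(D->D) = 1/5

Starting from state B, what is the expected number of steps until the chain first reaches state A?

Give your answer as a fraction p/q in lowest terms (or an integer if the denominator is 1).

Let h_i = expected steps to first reach A from state i.
Boundary: h_A = 0.
First-step equations for the other states:
  h_B = 1 + 2/5*h_A + 3/10*h_B + 1/5*h_C + 1/10*h_D
  h_C = 1 + 1/5*h_A + 1/10*h_B + 3/10*h_C + 2/5*h_D
  h_D = 1 + 1/10*h_A + 1/10*h_B + 3/5*h_C + 1/5*h_D

Substituting h_A = 0 and rearranging gives the linear system (I - Q) h = 1:
  [7/10, -1/5, -1/10] . (h_B, h_C, h_D) = 1
  [-1/10, 7/10, -2/5] . (h_B, h_C, h_D) = 1
  [-1/10, -3/5, 4/5] . (h_B, h_C, h_D) = 1

Solving yields:
  h_B = 690/187
  h_C = 960/187
  h_D = 1040/187

Starting state is B, so the expected hitting time is h_B = 690/187.

Answer: 690/187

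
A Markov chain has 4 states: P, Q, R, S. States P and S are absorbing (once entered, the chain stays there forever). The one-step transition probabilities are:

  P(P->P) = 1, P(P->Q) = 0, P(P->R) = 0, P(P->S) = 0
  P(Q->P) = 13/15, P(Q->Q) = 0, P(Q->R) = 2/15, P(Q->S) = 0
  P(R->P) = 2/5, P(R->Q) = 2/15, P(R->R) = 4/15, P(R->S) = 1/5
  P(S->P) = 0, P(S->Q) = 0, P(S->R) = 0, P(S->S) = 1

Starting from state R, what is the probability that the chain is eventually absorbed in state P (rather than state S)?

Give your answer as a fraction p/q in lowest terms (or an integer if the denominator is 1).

Answer: 116/161

Derivation:
Let a_i = P(absorbed in P | start in state i).
Boundary conditions: a_P = 1, a_S = 0.
For each transient state i, a_i = sum_j P(i->j) * a_j:
  a_Q = 13/15*a_P + 0*a_Q + 2/15*a_R + 0*a_S
  a_R = 2/5*a_P + 2/15*a_Q + 4/15*a_R + 1/5*a_S

Substituting a_P = 1 and a_S = 0, rearrange to (I - Q) a = r where r[i] = P(i -> P):
  [1, -2/15] . (a_Q, a_R) = 13/15
  [-2/15, 11/15] . (a_Q, a_R) = 2/5

Solving yields:
  a_Q = 155/161
  a_R = 116/161

Starting state is R, so the absorption probability is a_R = 116/161.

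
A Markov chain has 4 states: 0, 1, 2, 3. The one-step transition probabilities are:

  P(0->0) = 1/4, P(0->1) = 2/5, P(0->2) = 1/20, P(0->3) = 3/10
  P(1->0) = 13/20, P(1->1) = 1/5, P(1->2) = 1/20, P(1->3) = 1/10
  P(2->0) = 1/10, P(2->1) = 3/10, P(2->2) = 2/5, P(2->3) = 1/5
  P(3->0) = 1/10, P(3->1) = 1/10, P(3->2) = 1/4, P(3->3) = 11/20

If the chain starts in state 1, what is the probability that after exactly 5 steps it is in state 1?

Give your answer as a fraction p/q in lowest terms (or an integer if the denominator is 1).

Answer: 385449/1600000

Derivation:
Computing P^5 by repeated multiplication:
P^1 =
  0: [1/4, 2/5, 1/20, 3/10]
  1: [13/20, 1/5, 1/20, 1/10]
  2: [1/10, 3/10, 2/5, 1/5]
  3: [1/10, 1/10, 1/4, 11/20]
P^2 =
  0: [143/400, 9/40, 51/400, 29/100]
  1: [123/400, 13/40, 7/80, 7/25]
  2: [7/25, 6/25, 23/100, 1/4]
  3: [17/100, 19/100, 99/400, 157/400]
P^3 =
  0: [2219/8000, 1021/4000, 1221/8000, 1259/4000]
  1: [2599/8000, 969/4000, 1093/8000, 237/800]
  2: [137/500, 127/500, 361/2000, 583/2000]
  3: [23/100, 439/2000, 1721/8000, 2683/8000]
P^4 =
  0: [45119/160000, 19141/80000, 26619/160000, 2499/8000]
  1: [9023/32000, 19921/80000, 25131/160000, 6239/20000]
  2: [351/1250, 2437/10000, 6859/40000, 12161/40000]
  3: [10209/40000, 9359/40000, 30779/160000, 50949/160000]
P^5 =
  0: [876459/3200000, 386877/1600000, 546253/3200000, 501767/1600000]
  1: [893607/3200000, 385449/1600000, 107113/640000, 99993/320000]
  2: [55231/200000, 48581/200000, 136657/800000, 49619/160000]
  3: [26697/100000, 190751/800000, 579249/3200000, 1003443/3200000]

(P^5)[1 -> 1] = 385449/1600000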